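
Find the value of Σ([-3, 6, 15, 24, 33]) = 75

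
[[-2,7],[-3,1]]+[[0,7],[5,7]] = [[-2, 14], [2, 8]]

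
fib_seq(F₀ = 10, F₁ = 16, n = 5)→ [10, 16, 26, 42, 68]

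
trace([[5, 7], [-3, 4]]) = 9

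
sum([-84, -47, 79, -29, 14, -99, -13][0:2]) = slice → [-84, -47]
(-84) + (-47)
= -131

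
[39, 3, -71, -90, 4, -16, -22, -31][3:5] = [-90, 4]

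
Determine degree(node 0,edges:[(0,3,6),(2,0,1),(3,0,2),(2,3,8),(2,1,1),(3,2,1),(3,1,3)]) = 3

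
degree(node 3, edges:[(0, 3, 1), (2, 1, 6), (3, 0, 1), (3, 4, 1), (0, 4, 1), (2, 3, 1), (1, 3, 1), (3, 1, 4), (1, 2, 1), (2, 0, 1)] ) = 6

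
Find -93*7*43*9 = -251937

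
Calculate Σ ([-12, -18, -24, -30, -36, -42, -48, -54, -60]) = (-12) + (-18) + (-24) + (-30) + (-36) + (-42) + (-48) + (-54) + (-60)
= -324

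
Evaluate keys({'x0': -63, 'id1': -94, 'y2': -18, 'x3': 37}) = ['x0', 'id1', 'y2', 'x3']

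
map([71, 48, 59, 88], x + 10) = 71+10=81, 48+10=58, 59+10=69, 88+10=98
= [81, 58, 69, 98]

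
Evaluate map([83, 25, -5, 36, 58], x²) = (83)²=6889, (25)²=625, (-5)²=25, (36)²=1296, (58)²=3364
= [6889, 625, 25, 1296, 3364]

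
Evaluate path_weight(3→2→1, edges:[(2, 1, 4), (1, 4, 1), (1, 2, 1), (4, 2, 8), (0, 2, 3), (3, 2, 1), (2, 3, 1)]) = w(3→2)=1 + w(2→1)=4
= 5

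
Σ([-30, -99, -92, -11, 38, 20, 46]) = -128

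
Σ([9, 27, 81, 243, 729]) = 9 + 27 + 81 + 243 + 729
= 1089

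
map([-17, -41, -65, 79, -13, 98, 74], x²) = [289, 1681, 4225, 6241, 169, 9604, 5476]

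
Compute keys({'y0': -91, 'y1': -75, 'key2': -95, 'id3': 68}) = ['y0', 'y1', 'key2', 'id3']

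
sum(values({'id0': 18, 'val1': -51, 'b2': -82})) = -115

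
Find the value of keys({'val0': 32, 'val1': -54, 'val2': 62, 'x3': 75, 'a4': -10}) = ['val0', 'val1', 'val2', 'x3', 'a4']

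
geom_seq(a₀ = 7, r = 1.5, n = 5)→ [7.0, 10.5, 15.75, 23.625, 35.4375]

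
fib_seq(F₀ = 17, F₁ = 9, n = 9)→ F_2 = F_1 + F_0 = 26
F_3 = F_2 + F_1 = 35
F_4 = F_3 + F_2 = 61
...
= [17, 9, 26, 35, 61, 96, 157, 253, 410]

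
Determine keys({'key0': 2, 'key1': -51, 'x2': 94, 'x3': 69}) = ['key0', 'key1', 'x2', 'x3']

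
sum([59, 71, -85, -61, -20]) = -36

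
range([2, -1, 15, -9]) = 24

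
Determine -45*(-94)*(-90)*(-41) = 15608700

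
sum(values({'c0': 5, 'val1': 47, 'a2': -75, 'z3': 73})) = 50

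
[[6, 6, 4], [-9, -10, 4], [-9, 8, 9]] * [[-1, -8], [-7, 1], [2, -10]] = C[0][0] = (6)*(-1) + (6)*(-7) + (4)*(2) = -40
C[0][1] = (6)*(-8) + (6)*(1) + (4)*(-10) = -82
C[1][0] = (-9)*(-1) + (-10)*(-7) + (4)*(2) = 87
C[1][1] = (-9)*(-8) + (-10)*(1) + (4)*(-10) = 22
C[2][0] = (-9)*(-1) + (8)*(-7) + (9)*(2) = -29
C[2][1] = (-9)*(-8) + (8)*(1) + (9)*(-10) = -10
= [[-40, -82], [87, 22], [-29, -10]]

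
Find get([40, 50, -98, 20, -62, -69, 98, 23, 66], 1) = 50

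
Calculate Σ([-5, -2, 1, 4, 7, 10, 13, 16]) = (-5) + (-2) + 1 + 4 + 7 + 10 + 13 + 16
= 44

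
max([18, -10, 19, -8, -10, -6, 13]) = 19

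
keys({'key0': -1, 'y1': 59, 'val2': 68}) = ['key0', 'y1', 'val2']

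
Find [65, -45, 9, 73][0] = 65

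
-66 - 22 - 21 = -109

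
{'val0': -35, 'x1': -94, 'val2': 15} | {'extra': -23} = {'val0': -35, 'x1': -94, 'val2': 15, 'extra': -23}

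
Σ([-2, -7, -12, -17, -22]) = (-2) + (-7) + (-12) + (-17) + (-22)
= -60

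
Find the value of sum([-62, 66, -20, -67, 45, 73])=(-62) + 66 + (-20) + (-67) + 45 + 73
= 35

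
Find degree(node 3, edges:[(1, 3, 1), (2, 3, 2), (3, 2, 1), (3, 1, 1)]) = incident: (1,3), (2,3), (3,2), (3,1)
= 4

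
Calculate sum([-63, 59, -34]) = -38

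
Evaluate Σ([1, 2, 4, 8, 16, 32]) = 63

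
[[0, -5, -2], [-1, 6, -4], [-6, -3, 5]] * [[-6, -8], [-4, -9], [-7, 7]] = [[34, 31], [10, -74], [13, 110]]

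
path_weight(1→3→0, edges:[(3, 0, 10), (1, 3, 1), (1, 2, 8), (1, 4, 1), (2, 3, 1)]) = w(1→3)=1 + w(3→0)=10
= 11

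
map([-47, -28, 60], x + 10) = [-37, -18, 70]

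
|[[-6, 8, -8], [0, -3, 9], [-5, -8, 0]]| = -672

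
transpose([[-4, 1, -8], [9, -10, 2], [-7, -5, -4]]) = [[-4, 9, -7], [1, -10, -5], [-8, 2, -4]]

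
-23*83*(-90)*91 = 15634710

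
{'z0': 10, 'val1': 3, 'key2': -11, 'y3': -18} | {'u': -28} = {'z0': 10, 'val1': 3, 'key2': -11, 'y3': -18, 'u': -28}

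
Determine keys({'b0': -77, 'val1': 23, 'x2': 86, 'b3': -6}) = ['b0', 'val1', 'x2', 'b3']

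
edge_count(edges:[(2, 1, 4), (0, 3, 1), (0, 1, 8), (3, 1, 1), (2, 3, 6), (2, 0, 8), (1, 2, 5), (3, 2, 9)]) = 8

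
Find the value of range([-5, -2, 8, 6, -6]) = 14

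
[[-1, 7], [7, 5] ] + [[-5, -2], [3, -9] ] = [[-6, 5], [10, -4]]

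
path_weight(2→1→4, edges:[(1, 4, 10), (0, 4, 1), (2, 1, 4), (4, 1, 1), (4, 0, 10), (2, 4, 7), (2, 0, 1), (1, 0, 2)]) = 14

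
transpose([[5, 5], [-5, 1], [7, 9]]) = [[5, -5, 7], [5, 1, 9]]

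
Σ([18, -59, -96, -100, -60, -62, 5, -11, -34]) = -399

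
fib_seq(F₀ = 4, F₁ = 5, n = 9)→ F_2 = F_1 + F_0 = 9
F_3 = F_2 + F_1 = 14
F_4 = F_3 + F_2 = 23
...
= [4, 5, 9, 14, 23, 37, 60, 97, 157]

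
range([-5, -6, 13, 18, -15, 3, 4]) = 33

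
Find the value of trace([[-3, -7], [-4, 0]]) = diagonal: (-3) + 0
= -3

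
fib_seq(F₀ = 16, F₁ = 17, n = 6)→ [16, 17, 33, 50, 83, 133]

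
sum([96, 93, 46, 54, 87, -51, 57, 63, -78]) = 96 + 93 + 46 + 54 + 87 + (-51) + 57 + 63 + (-78)
= 367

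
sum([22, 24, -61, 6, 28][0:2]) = slice → [22, 24]
22 + 24
= 46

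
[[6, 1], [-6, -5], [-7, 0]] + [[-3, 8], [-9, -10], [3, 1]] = [[3, 9], [-15, -15], [-4, 1]]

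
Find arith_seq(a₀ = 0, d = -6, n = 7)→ [0, -6, -12, -18, -24, -30, -36]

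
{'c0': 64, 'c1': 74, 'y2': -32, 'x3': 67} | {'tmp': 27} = {'c0': 64, 'c1': 74, 'y2': -32, 'x3': 67, 'tmp': 27}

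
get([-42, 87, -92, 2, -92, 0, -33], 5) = 0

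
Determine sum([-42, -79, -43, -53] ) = -217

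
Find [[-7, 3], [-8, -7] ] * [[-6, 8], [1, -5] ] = [[45, -71], [41, -29]]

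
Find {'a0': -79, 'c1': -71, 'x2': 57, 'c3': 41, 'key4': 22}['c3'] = 41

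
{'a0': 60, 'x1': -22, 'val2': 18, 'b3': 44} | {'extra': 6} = {'a0': 60, 'x1': -22, 'val2': 18, 'b3': 44, 'extra': 6}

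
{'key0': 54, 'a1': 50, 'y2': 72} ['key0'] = 54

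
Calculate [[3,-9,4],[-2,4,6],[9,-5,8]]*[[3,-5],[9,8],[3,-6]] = [[-60, -111], [48, 6], [6, -133]]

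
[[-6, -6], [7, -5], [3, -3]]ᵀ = [[-6, 7, 3], [-6, -5, -3]]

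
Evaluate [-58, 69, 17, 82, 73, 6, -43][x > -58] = [69, 17, 82, 73, 6, -43]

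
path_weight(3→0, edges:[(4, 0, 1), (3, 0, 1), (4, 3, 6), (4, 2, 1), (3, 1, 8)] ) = 1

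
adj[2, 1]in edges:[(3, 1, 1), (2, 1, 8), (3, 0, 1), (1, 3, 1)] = 8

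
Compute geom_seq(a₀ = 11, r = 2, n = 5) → a_0 = 11*2^0 = 11
a_1 = 11*2^1 = 22
a_2 = 11*2^2 = 44
...
= [11, 22, 44, 88, 176]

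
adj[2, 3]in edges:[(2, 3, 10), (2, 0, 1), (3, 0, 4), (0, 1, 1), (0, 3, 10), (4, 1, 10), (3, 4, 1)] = 10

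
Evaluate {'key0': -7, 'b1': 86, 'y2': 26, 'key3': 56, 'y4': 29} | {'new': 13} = {'key0': -7, 'b1': 86, 'y2': 26, 'key3': 56, 'y4': 29, 'new': 13}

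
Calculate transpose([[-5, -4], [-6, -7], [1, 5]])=[[-5, -6, 1], [-4, -7, 5]]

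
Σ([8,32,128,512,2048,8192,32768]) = 8 + 32 + 128 + 512 + 2048 + 8192 + 32768
= 43688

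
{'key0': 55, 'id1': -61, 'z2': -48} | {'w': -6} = {'key0': 55, 'id1': -61, 'z2': -48, 'w': -6}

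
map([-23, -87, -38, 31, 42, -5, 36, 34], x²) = (-23)²=529, (-87)²=7569, (-38)²=1444, (31)²=961, (42)²=1764, (-5)²=25, (36)²=1296, (34)²=1156
= [529, 7569, 1444, 961, 1764, 25, 1296, 1156]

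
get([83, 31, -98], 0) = 83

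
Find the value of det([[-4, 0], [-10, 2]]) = -8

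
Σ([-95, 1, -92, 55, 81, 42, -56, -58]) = -122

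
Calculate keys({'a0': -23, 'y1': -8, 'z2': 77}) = ['a0', 'y1', 'z2']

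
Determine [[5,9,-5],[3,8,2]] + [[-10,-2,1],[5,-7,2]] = [[-5, 7, -4], [8, 1, 4]]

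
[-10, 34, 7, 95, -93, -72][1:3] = [34, 7]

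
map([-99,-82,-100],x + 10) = [-89, -72, -90]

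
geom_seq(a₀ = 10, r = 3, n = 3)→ a_0 = 10*3^0 = 10
a_1 = 10*3^1 = 30
a_2 = 10*3^2 = 90
= [10, 30, 90]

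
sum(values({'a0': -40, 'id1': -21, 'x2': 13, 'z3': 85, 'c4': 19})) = (-40) + (-21) + 13 + 85 + 19
= 56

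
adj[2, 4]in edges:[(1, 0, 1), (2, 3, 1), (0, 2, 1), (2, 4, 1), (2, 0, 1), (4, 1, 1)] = 1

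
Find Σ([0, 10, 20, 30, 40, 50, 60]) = 0 + 10 + 20 + 30 + 40 + 50 + 60
= 210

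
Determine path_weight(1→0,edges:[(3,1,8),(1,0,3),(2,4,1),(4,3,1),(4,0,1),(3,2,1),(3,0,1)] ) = 3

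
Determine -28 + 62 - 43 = -9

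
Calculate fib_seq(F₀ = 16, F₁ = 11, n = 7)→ F_2 = F_1 + F_0 = 27
F_3 = F_2 + F_1 = 38
F_4 = F_3 + F_2 = 65
...
= [16, 11, 27, 38, 65, 103, 168]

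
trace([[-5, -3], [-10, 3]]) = -2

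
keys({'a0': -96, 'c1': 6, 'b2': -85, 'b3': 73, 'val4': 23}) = ['a0', 'c1', 'b2', 'b3', 'val4']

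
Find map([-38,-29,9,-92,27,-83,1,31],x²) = (-38)²=1444, (-29)²=841, (9)²=81, (-92)²=8464, (27)²=729, (-83)²=6889, (1)²=1, (31)²=961
= [1444, 841, 81, 8464, 729, 6889, 1, 961]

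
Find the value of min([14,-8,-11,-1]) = -11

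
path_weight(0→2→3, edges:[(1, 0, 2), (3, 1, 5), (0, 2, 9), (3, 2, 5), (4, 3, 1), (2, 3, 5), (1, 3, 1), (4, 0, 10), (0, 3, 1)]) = 14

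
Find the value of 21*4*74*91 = 565656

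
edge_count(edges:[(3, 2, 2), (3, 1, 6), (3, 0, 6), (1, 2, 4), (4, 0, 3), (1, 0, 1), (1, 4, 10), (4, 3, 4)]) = 8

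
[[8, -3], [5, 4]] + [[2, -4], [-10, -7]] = [[10, -7], [-5, -3]]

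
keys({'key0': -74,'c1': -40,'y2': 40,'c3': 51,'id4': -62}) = ['key0', 'c1', 'y2', 'c3', 'id4']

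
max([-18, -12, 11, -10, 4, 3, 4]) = 11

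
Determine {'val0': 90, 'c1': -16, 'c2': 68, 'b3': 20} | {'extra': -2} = {'val0': 90, 'c1': -16, 'c2': 68, 'b3': 20, 'extra': -2}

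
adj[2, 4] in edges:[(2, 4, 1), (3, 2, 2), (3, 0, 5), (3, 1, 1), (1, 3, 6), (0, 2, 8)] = 1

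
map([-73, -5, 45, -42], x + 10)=-73+10=-63, -5+10=5, 45+10=55, -42+10=-32
= [-63, 5, 55, -32]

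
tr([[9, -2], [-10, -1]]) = diagonal: 9 + (-1)
= 8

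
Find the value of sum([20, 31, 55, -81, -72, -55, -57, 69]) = -90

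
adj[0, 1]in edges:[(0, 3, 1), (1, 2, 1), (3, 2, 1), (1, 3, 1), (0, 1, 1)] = 1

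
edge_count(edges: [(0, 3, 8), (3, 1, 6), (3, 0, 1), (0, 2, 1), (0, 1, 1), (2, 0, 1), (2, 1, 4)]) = 7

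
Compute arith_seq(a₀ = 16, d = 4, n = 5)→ a_0 = 16 + 0*4 = 16
a_1 = 16 + 1*4 = 20
a_2 = 16 + 2*4 = 24
...
= [16, 20, 24, 28, 32]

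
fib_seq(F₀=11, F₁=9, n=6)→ F_2 = F_1 + F_0 = 20
F_3 = F_2 + F_1 = 29
F_4 = F_3 + F_2 = 49
...
= [11, 9, 20, 29, 49, 78]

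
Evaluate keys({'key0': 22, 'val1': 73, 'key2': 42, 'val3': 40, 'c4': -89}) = ['key0', 'val1', 'key2', 'val3', 'c4']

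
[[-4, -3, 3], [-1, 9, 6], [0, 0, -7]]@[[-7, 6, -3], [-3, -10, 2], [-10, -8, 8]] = [[7, -18, 30], [-80, -144, 69], [70, 56, -56]]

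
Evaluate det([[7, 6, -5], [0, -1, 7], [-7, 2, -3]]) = (1)*(7)*det([[-1, 7], [2, -3]]) + (-1)*(6)*det([[0, 7], [-7, -3]]) + (1)*(-5)*det([[0, -1], [-7, 2]])
= -77 + -294 + 35
= -336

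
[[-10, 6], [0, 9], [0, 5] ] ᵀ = [[-10, 0, 0], [6, 9, 5]]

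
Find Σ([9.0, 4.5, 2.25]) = 15.75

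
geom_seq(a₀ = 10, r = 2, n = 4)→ a_0 = 10*2^0 = 10
a_1 = 10*2^1 = 20
a_2 = 10*2^2 = 40
...
= [10, 20, 40, 80]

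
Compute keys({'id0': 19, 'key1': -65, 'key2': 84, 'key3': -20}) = ['id0', 'key1', 'key2', 'key3']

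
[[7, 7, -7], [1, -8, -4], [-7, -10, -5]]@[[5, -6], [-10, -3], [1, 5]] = C[0][0] = (7)*(5) + (7)*(-10) + (-7)*(1) = -42
C[0][1] = (7)*(-6) + (7)*(-3) + (-7)*(5) = -98
C[1][0] = (1)*(5) + (-8)*(-10) + (-4)*(1) = 81
C[1][1] = (1)*(-6) + (-8)*(-3) + (-4)*(5) = -2
C[2][0] = (-7)*(5) + (-10)*(-10) + (-5)*(1) = 60
C[2][1] = (-7)*(-6) + (-10)*(-3) + (-5)*(5) = 47
= [[-42, -98], [81, -2], [60, 47]]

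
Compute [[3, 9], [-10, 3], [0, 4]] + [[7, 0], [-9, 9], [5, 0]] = [[10, 9], [-19, 12], [5, 4]]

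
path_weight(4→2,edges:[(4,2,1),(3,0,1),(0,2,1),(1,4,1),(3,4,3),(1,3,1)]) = 1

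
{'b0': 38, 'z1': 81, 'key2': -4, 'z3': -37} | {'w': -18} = {'b0': 38, 'z1': 81, 'key2': -4, 'z3': -37, 'w': -18}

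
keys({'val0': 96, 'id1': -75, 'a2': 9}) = ['val0', 'id1', 'a2']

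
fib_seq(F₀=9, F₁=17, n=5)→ [9, 17, 26, 43, 69]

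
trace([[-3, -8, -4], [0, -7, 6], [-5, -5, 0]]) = diagonal: (-3) + (-7) + 0
= -10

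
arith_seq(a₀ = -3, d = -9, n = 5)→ [-3, -12, -21, -30, -39]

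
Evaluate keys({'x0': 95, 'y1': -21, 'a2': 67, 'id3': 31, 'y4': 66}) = ['x0', 'y1', 'a2', 'id3', 'y4']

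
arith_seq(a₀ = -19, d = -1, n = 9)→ [-19, -20, -21, -22, -23, -24, -25, -26, -27]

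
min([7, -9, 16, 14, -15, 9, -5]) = -15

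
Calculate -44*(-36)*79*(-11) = -1376496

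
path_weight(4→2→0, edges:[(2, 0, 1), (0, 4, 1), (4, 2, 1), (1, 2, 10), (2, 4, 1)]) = 2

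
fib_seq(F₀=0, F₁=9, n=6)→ F_2 = F_1 + F_0 = 9
F_3 = F_2 + F_1 = 18
F_4 = F_3 + F_2 = 27
...
= [0, 9, 9, 18, 27, 45]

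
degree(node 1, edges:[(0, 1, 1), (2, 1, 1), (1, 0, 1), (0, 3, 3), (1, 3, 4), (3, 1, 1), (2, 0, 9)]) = 5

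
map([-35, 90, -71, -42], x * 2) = [-70, 180, -142, -84]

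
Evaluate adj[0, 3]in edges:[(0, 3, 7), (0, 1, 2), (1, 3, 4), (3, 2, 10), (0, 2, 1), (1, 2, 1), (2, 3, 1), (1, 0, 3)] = 7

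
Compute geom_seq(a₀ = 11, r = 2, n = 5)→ a_0 = 11*2^0 = 11
a_1 = 11*2^1 = 22
a_2 = 11*2^2 = 44
...
= [11, 22, 44, 88, 176]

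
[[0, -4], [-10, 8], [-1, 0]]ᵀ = [[0, -10, -1], [-4, 8, 0]]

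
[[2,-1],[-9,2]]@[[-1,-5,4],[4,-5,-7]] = C[0][0] = (2)*(-1) + (-1)*(4) = -6
C[0][1] = (2)*(-5) + (-1)*(-5) = -5
C[0][2] = (2)*(4) + (-1)*(-7) = 15
C[1][0] = (-9)*(-1) + (2)*(4) = 17
C[1][1] = (-9)*(-5) + (2)*(-5) = 35
C[1][2] = (-9)*(4) + (2)*(-7) = -50
= [[-6, -5, 15], [17, 35, -50]]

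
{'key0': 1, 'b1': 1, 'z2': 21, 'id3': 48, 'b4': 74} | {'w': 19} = {'key0': 1, 'b1': 1, 'z2': 21, 'id3': 48, 'b4': 74, 'w': 19}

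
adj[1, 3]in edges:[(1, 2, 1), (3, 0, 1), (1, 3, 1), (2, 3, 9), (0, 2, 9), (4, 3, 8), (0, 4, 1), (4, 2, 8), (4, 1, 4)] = 1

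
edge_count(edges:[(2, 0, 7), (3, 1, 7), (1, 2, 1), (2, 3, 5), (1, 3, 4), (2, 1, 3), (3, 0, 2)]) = 7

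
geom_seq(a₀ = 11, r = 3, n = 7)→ a_0 = 11*3^0 = 11
a_1 = 11*3^1 = 33
a_2 = 11*3^2 = 99
...
= [11, 33, 99, 297, 891, 2673, 8019]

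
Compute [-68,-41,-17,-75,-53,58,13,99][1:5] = [-41, -17, -75, -53]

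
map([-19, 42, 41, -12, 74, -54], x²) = (-19)²=361, (42)²=1764, (41)²=1681, (-12)²=144, (74)²=5476, (-54)²=2916
= [361, 1764, 1681, 144, 5476, 2916]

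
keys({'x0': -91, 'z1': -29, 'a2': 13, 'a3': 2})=['x0', 'z1', 'a2', 'a3']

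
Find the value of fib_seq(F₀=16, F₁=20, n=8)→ [16, 20, 36, 56, 92, 148, 240, 388]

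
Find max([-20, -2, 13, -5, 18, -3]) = 18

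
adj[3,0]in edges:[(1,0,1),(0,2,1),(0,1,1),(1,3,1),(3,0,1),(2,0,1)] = 1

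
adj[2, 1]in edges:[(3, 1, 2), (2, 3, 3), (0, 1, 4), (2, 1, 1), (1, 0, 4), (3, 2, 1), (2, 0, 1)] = 1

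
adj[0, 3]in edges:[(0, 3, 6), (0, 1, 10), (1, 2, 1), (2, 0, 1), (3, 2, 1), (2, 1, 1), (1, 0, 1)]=6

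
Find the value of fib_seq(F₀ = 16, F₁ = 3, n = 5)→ F_2 = F_1 + F_0 = 19
F_3 = F_2 + F_1 = 22
F_4 = F_3 + F_2 = 41
= [16, 3, 19, 22, 41]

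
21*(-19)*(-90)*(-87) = -3124170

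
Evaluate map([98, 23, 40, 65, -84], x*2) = [196, 46, 80, 130, -168]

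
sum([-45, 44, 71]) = 70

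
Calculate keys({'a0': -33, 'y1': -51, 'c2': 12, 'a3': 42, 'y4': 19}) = ['a0', 'y1', 'c2', 'a3', 'y4']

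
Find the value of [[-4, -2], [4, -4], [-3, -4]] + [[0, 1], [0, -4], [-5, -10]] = [[-4, -1], [4, -8], [-8, -14]]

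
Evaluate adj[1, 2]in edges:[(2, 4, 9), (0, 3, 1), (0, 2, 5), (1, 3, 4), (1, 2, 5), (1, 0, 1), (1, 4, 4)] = 5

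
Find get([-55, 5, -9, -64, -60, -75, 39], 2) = -9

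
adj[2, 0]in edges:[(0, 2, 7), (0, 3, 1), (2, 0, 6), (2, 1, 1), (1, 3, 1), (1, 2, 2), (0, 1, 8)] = 6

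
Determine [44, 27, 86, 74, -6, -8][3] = 74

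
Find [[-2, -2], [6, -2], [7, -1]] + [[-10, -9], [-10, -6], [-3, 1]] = [[-12, -11], [-4, -8], [4, 0]]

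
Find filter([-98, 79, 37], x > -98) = keep x where x > -98: -98✗, 79✓, 37✓
= [79, 37]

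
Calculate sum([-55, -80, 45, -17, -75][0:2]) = -135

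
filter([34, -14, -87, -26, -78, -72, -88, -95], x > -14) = keep x where x > -14: 34✓, -14✗, -87✗, -26✗, -78✗, -72✗, -88✗, -95✗
= [34]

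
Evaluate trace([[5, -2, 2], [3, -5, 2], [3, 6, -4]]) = diagonal: 5 + (-5) + (-4)
= -4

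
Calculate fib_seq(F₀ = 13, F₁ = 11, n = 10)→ F_2 = F_1 + F_0 = 24
F_3 = F_2 + F_1 = 35
F_4 = F_3 + F_2 = 59
...
= [13, 11, 24, 35, 59, 94, 153, 247, 400, 647]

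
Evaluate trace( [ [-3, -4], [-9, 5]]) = 2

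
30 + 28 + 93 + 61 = 212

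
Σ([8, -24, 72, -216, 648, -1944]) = 8 + -24 + 72 + -216 + 648 + -1944
= -1456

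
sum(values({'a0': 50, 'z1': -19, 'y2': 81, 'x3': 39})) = 50 + (-19) + 81 + 39
= 151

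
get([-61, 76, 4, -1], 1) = 76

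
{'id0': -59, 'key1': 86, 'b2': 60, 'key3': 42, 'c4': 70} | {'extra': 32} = {'id0': -59, 'key1': 86, 'b2': 60, 'key3': 42, 'c4': 70, 'extra': 32}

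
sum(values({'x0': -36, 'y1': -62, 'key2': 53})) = -45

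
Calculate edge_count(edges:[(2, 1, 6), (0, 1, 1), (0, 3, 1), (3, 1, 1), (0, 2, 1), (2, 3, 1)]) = 6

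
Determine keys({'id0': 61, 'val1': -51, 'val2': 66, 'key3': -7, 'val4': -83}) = ['id0', 'val1', 'val2', 'key3', 'val4']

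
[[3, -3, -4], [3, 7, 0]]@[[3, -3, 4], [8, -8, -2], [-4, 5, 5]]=[[1, -5, -2], [65, -65, -2]]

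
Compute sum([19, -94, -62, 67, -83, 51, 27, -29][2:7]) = slice → [-62, 67, -83, 51, 27]
(-62) + 67 + (-83) + 51 + 27
= 0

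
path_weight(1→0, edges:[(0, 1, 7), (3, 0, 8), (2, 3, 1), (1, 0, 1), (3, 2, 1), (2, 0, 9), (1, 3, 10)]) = w(1→0)=1
= 1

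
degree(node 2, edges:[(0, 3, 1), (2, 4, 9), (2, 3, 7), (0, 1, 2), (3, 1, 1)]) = 2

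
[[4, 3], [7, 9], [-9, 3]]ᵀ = [[4, 7, -9], [3, 9, 3]]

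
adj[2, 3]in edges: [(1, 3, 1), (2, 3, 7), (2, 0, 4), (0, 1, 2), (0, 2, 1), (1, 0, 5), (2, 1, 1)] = 7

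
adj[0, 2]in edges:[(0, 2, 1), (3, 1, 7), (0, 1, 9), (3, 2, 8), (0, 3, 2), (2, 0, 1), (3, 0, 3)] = 1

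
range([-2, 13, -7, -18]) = 31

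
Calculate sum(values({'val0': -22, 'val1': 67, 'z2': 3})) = (-22) + 67 + 3
= 48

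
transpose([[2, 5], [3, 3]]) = [[2, 3], [5, 3]]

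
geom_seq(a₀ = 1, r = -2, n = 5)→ a_0 = 1*(-2)^0 = 1
a_1 = 1*(-2)^1 = -2
a_2 = 1*(-2)^2 = 4
...
= [1, -2, 4, -8, 16]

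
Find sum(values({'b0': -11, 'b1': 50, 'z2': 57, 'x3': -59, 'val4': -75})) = (-11) + 50 + 57 + (-59) + (-75)
= -38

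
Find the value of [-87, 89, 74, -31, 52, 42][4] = 52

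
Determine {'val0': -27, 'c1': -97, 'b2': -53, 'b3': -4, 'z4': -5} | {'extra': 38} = {'val0': -27, 'c1': -97, 'b2': -53, 'b3': -4, 'z4': -5, 'extra': 38}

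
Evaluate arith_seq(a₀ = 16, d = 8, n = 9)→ a_0 = 16 + 0*8 = 16
a_1 = 16 + 1*8 = 24
a_2 = 16 + 2*8 = 32
...
= [16, 24, 32, 40, 48, 56, 64, 72, 80]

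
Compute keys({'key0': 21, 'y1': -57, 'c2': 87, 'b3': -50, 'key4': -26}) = ['key0', 'y1', 'c2', 'b3', 'key4']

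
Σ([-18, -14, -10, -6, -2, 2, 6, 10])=(-18) + (-14) + (-10) + (-6) + (-2) + 2 + 6 + 10
= -32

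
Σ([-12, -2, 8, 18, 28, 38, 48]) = 126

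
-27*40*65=-70200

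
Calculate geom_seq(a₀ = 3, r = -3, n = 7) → a_0 = 3*(-3)^0 = 3
a_1 = 3*(-3)^1 = -9
a_2 = 3*(-3)^2 = 27
...
= [3, -9, 27, -81, 243, -729, 2187]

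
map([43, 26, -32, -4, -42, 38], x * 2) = 43*2=86, 26*2=52, -32*2=-64, -4*2=-8, -42*2=-84, 38*2=76
= [86, 52, -64, -8, -84, 76]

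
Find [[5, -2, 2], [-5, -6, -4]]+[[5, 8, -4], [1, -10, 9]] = [[10, 6, -2], [-4, -16, 5]]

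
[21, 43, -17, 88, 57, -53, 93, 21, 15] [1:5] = [43, -17, 88, 57]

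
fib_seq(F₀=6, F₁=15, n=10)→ [6, 15, 21, 36, 57, 93, 150, 243, 393, 636]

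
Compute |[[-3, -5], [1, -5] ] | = (-3)*(-5) - (-5)*(1)
= 20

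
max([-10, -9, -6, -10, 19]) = 19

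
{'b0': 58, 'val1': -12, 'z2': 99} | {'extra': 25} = {'b0': 58, 'val1': -12, 'z2': 99, 'extra': 25}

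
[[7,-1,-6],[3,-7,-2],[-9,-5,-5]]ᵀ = [[7, 3, -9], [-1, -7, -5], [-6, -2, -5]]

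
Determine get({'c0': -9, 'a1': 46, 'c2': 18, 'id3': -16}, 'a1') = 46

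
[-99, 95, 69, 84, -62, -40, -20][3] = 84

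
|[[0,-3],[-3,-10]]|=(0)*(-10) - (-3)*(-3)
= -9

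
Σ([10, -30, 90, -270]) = 10 + -30 + 90 + -270
= -200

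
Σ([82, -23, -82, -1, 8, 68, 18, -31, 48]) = 87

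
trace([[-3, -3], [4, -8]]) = -11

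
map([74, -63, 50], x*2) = 74*2=148, -63*2=-126, 50*2=100
= [148, -126, 100]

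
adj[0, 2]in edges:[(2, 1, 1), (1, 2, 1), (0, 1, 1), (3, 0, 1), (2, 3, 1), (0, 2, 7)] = 7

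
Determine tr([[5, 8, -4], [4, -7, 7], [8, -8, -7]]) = diagonal: 5 + (-7) + (-7)
= -9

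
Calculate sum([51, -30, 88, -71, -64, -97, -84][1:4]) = slice → [-30, 88, -71]
(-30) + 88 + (-71)
= -13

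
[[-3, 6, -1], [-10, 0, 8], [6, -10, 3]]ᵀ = [[-3, -10, 6], [6, 0, -10], [-1, 8, 3]]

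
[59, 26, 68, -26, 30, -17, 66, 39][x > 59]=keep x where x > 59: 59✗, 26✗, 68✓, -26✗, 30✗, -17✗, 66✓, 39✗
= [68, 66]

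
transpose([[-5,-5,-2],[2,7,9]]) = [[-5, 2], [-5, 7], [-2, 9]]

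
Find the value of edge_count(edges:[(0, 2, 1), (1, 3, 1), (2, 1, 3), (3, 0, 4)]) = 4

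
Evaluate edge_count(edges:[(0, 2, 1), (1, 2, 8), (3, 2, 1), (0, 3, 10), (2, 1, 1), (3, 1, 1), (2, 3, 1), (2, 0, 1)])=8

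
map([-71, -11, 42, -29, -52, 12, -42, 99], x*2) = -71*2=-142, -11*2=-22, 42*2=84, -29*2=-58, -52*2=-104, 12*2=24, -42*2=-84, 99*2=198
= [-142, -22, 84, -58, -104, 24, -84, 198]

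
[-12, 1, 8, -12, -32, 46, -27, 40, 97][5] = 46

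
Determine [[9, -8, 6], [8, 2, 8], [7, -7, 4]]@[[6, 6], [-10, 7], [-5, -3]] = [[104, -20], [-12, 38], [92, -19]]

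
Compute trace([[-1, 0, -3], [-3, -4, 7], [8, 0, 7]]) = diagonal: (-1) + (-4) + 7
= 2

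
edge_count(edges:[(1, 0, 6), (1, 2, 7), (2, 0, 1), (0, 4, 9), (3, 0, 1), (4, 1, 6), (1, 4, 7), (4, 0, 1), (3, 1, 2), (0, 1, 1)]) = 10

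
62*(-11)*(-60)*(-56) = -2291520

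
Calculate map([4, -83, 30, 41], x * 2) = [8, -166, 60, 82]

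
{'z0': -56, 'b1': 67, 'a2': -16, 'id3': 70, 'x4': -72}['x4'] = -72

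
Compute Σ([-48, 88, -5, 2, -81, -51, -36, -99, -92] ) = (-48) + 88 + (-5) + 2 + (-81) + (-51) + (-36) + (-99) + (-92)
= -322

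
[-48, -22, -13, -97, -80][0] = -48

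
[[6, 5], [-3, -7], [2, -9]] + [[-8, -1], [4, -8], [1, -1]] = [[-2, 4], [1, -15], [3, -10]]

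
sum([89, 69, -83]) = 75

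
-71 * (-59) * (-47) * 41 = -8072203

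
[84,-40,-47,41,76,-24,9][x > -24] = [84, 41, 76, 9]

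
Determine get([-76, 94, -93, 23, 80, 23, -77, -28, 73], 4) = 80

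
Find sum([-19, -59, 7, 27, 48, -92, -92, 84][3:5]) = 75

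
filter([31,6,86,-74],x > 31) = keep x where x > 31: 31✗, 6✗, 86✓, -74✗
= [86]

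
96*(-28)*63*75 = -12700800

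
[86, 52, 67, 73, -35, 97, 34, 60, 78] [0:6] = [86, 52, 67, 73, -35, 97]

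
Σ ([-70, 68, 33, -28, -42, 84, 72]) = (-70) + 68 + 33 + (-28) + (-42) + 84 + 72
= 117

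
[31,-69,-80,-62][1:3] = [-69, -80]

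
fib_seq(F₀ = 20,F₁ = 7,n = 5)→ [20, 7, 27, 34, 61]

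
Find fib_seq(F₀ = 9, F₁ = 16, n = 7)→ F_2 = F_1 + F_0 = 25
F_3 = F_2 + F_1 = 41
F_4 = F_3 + F_2 = 66
...
= [9, 16, 25, 41, 66, 107, 173]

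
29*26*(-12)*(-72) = 651456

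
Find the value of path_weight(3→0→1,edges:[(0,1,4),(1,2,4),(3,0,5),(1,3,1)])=w(3→0)=5 + w(0→1)=4
= 9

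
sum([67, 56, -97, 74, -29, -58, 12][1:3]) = slice → [56, -97]
56 + (-97)
= -41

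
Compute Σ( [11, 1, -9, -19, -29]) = 11 + 1 + (-9) + (-19) + (-29)
= -45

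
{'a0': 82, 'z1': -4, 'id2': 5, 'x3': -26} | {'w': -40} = {'a0': 82, 'z1': -4, 'id2': 5, 'x3': -26, 'w': -40}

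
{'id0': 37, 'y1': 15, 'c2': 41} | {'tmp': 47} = {'id0': 37, 'y1': 15, 'c2': 41, 'tmp': 47}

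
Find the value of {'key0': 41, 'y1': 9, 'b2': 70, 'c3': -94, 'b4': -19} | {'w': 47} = {'key0': 41, 'y1': 9, 'b2': 70, 'c3': -94, 'b4': -19, 'w': 47}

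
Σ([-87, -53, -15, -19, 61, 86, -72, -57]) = (-87) + (-53) + (-15) + (-19) + 61 + 86 + (-72) + (-57)
= -156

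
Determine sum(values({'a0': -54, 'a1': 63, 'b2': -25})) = (-54) + 63 + (-25)
= -16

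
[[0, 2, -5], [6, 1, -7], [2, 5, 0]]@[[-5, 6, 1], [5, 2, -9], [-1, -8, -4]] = C[0][0] = (0)*(-5) + (2)*(5) + (-5)*(-1) = 15
C[0][1] = (0)*(6) + (2)*(2) + (-5)*(-8) = 44
C[0][2] = (0)*(1) + (2)*(-9) + (-5)*(-4) = 2
C[1][0] = (6)*(-5) + (1)*(5) + (-7)*(-1) = -18
C[1][1] = (6)*(6) + (1)*(2) + (-7)*(-8) = 94
C[1][2] = (6)*(1) + (1)*(-9) + (-7)*(-4) = 25
... (3 more cells)
= [[15, 44, 2], [-18, 94, 25], [15, 22, -43]]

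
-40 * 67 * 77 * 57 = -11762520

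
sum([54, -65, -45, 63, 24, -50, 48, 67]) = 54 + (-65) + (-45) + 63 + 24 + (-50) + 48 + 67
= 96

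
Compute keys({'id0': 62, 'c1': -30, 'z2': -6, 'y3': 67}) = ['id0', 'c1', 'z2', 'y3']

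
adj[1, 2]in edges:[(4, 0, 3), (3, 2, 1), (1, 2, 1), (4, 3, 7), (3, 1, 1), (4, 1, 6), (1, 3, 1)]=1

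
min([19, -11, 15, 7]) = -11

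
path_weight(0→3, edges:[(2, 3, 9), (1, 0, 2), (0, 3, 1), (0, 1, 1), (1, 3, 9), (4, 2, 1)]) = 1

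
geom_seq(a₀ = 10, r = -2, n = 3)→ [10, -20, 40]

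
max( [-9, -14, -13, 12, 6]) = 12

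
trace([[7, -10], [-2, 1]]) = 8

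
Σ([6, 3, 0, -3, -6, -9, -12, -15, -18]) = -54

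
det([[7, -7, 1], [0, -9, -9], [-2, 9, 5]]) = (1)*(7)*det([[-9, -9], [9, 5]]) + (-1)*(-7)*det([[0, -9], [-2, 5]]) + (1)*(1)*det([[0, -9], [-2, 9]])
= 252 + -126 + -18
= 108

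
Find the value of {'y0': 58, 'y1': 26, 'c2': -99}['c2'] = -99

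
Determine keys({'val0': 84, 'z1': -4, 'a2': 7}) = ['val0', 'z1', 'a2']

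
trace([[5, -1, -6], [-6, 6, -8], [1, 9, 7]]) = diagonal: 5 + 6 + 7
= 18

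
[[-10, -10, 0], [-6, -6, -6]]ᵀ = [[-10, -6], [-10, -6], [0, -6]]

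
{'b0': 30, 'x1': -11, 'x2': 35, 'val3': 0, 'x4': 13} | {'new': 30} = {'b0': 30, 'x1': -11, 'x2': 35, 'val3': 0, 'x4': 13, 'new': 30}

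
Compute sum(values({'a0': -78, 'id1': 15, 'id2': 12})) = -51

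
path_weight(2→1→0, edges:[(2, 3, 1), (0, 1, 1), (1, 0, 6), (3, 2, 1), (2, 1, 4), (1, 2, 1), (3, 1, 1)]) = 10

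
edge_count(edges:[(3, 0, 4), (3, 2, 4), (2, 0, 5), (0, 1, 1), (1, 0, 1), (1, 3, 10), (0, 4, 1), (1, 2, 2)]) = 8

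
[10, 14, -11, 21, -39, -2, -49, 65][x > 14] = keep x where x > 14: 10✗, 14✗, -11✗, 21✓, -39✗, -2✗, -49✗, 65✓
= [21, 65]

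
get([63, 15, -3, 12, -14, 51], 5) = 51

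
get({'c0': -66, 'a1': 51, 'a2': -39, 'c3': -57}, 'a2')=-39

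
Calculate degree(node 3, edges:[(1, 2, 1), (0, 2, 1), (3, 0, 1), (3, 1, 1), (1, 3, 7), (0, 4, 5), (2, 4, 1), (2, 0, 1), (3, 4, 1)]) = incident: (3,0), (3,1), (1,3), (3,4)
= 4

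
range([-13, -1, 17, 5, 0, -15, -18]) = 35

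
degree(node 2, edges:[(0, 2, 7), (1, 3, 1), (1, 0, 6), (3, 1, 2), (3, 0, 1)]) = incident: (0,2)
= 1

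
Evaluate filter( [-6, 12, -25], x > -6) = [12]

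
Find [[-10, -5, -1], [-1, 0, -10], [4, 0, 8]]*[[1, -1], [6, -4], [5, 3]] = C[0][0] = (-10)*(1) + (-5)*(6) + (-1)*(5) = -45
C[0][1] = (-10)*(-1) + (-5)*(-4) + (-1)*(3) = 27
C[1][0] = (-1)*(1) + (0)*(6) + (-10)*(5) = -51
C[1][1] = (-1)*(-1) + (0)*(-4) + (-10)*(3) = -29
C[2][0] = (4)*(1) + (0)*(6) + (8)*(5) = 44
C[2][1] = (4)*(-1) + (0)*(-4) + (8)*(3) = 20
= [[-45, 27], [-51, -29], [44, 20]]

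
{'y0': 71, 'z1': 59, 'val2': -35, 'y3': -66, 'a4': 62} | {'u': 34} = {'y0': 71, 'z1': 59, 'val2': -35, 'y3': -66, 'a4': 62, 'u': 34}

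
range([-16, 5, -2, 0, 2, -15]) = 21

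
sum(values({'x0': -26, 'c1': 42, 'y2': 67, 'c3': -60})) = (-26) + 42 + 67 + (-60)
= 23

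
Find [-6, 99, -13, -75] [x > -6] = keep x where x > -6: -6✗, 99✓, -13✗, -75✗
= [99]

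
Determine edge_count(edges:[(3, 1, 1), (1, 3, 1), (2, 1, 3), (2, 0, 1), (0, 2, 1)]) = 5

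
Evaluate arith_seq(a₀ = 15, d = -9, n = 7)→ [15, 6, -3, -12, -21, -30, -39]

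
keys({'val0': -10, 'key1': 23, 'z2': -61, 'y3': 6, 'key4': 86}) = ['val0', 'key1', 'z2', 'y3', 'key4']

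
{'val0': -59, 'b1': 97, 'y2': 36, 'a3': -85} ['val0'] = -59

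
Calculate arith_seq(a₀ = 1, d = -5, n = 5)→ [1, -4, -9, -14, -19]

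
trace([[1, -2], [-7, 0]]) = diagonal: 1 + 0
= 1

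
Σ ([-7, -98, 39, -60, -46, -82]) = -254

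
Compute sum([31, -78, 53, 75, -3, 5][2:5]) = slice → [53, 75, -3]
53 + 75 + (-3)
= 125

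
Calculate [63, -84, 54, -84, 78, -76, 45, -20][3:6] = [-84, 78, -76]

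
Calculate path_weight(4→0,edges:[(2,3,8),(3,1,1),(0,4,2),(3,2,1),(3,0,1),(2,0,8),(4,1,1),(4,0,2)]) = w(4→0)=2
= 2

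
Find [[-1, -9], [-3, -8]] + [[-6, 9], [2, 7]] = [[-7, 0], [-1, -1]]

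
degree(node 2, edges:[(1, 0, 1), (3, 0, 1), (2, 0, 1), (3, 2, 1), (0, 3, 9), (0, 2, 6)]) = 3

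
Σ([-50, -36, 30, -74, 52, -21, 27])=-72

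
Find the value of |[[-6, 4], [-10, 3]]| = (-6)*(3) - (4)*(-10)
= 22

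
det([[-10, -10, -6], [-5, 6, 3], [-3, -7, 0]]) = (1)*(-10)*det([[6, 3], [-7, 0]]) + (-1)*(-10)*det([[-5, 3], [-3, 0]]) + (1)*(-6)*det([[-5, 6], [-3, -7]])
= -210 + 90 + -318
= -438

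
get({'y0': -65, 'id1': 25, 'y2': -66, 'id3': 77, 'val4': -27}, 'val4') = -27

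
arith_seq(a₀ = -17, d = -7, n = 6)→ [-17, -24, -31, -38, -45, -52]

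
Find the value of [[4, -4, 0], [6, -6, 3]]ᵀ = [[4, 6], [-4, -6], [0, 3]]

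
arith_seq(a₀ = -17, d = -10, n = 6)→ a_0 = -17 + 0*-10 = -17
a_1 = -17 + 1*-10 = -27
a_2 = -17 + 2*-10 = -37
...
= [-17, -27, -37, -47, -57, -67]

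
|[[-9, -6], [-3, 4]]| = (-9)*(4) - (-6)*(-3)
= -54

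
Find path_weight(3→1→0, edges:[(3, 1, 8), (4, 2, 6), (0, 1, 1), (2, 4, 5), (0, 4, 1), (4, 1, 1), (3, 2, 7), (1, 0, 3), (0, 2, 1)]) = 11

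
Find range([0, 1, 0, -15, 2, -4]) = 17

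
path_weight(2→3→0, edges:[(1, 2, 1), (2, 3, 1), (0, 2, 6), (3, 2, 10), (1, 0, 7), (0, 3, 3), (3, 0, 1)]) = w(2→3)=1 + w(3→0)=1
= 2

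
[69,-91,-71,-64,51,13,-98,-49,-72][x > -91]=[69, -71, -64, 51, 13, -49, -72]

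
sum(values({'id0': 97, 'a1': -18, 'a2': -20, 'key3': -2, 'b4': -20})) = 97 + (-18) + (-20) + (-2) + (-20)
= 37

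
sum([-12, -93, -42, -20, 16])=(-12) + (-93) + (-42) + (-20) + 16
= -151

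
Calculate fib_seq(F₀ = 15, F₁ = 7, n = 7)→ F_2 = F_1 + F_0 = 22
F_3 = F_2 + F_1 = 29
F_4 = F_3 + F_2 = 51
...
= [15, 7, 22, 29, 51, 80, 131]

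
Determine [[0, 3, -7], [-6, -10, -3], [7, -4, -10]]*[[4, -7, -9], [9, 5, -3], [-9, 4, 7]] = [[90, -13, -58], [-87, -20, 63], [82, -109, -121]]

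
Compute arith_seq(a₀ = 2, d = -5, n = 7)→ a_0 = 2 + 0*-5 = 2
a_1 = 2 + 1*-5 = -3
a_2 = 2 + 2*-5 = -8
...
= [2, -3, -8, -13, -18, -23, -28]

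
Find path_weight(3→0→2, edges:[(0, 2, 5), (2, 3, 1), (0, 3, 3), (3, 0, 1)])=w(3→0)=1 + w(0→2)=5
= 6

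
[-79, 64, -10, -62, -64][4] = -64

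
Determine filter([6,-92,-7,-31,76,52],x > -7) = [6, 76, 52]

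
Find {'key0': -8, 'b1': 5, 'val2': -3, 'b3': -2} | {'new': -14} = {'key0': -8, 'b1': 5, 'val2': -3, 'b3': -2, 'new': -14}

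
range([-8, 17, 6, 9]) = 25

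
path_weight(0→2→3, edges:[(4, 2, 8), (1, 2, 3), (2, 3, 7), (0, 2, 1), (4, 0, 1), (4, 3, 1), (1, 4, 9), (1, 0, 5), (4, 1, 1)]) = 8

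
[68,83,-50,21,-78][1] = 83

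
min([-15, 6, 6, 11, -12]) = -15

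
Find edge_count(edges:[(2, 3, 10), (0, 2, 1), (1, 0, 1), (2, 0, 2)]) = 4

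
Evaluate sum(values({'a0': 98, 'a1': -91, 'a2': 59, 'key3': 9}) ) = 98 + (-91) + 59 + 9
= 75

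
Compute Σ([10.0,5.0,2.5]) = 10.0 + 5.0 + 2.5
= 17.5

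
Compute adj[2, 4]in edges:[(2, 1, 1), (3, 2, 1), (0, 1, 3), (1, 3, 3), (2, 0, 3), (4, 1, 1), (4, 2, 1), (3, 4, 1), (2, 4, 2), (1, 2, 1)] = 2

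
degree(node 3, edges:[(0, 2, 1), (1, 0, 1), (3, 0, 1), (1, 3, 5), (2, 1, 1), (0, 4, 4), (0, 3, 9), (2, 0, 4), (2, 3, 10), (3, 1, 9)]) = 5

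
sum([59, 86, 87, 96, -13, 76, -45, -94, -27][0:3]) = slice → [59, 86, 87]
59 + 86 + 87
= 232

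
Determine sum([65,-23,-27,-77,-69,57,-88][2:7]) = -204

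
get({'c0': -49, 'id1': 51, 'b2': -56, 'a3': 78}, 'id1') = 51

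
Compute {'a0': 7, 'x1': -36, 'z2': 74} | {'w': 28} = {'a0': 7, 'x1': -36, 'z2': 74, 'w': 28}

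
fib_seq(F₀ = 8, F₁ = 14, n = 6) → F_2 = F_1 + F_0 = 22
F_3 = F_2 + F_1 = 36
F_4 = F_3 + F_2 = 58
...
= [8, 14, 22, 36, 58, 94]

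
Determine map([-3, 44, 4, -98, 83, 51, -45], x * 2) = -3*2=-6, 44*2=88, 4*2=8, -98*2=-196, 83*2=166, 51*2=102, -45*2=-90
= [-6, 88, 8, -196, 166, 102, -90]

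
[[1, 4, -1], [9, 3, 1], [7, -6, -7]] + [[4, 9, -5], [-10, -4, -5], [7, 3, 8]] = [[5, 13, -6], [-1, -1, -4], [14, -3, 1]]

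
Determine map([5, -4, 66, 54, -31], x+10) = 5+10=15, -4+10=6, 66+10=76, 54+10=64, -31+10=-21
= [15, 6, 76, 64, -21]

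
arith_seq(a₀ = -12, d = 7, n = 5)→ [-12, -5, 2, 9, 16]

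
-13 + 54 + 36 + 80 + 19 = 176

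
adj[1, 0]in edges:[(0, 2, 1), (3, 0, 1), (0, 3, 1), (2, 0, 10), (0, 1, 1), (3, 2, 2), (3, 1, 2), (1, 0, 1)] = 1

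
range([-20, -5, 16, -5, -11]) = 36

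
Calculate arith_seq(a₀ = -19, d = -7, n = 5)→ a_0 = -19 + 0*-7 = -19
a_1 = -19 + 1*-7 = -26
a_2 = -19 + 2*-7 = -33
...
= [-19, -26, -33, -40, -47]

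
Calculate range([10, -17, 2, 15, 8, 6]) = 32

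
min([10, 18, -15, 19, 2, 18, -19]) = -19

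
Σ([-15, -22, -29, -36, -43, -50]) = -195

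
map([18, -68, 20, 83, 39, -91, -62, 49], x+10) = [28, -58, 30, 93, 49, -81, -52, 59]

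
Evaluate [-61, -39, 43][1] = -39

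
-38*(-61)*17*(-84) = -3310104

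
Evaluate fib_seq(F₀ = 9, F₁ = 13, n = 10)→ [9, 13, 22, 35, 57, 92, 149, 241, 390, 631]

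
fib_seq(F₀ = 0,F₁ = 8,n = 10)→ [0, 8, 8, 16, 24, 40, 64, 104, 168, 272]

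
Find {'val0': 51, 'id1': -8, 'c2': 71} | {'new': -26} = {'val0': 51, 'id1': -8, 'c2': 71, 'new': -26}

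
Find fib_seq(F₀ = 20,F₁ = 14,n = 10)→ [20, 14, 34, 48, 82, 130, 212, 342, 554, 896]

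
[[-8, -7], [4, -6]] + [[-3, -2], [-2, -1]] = [[-11, -9], [2, -7]]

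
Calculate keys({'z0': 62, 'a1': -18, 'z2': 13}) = ['z0', 'a1', 'z2']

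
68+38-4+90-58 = 134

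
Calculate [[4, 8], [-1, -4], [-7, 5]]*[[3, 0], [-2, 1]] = [[-4, 8], [5, -4], [-31, 5]]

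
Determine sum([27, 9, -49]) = 27 + 9 + (-49)
= -13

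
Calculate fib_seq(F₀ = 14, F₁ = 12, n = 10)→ [14, 12, 26, 38, 64, 102, 166, 268, 434, 702]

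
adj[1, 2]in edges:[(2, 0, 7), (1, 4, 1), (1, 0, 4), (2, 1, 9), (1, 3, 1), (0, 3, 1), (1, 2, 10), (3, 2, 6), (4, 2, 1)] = 10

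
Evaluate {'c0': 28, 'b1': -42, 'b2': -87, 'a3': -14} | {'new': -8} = {'c0': 28, 'b1': -42, 'b2': -87, 'a3': -14, 'new': -8}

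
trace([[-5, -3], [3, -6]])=-11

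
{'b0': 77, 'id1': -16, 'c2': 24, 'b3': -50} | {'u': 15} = {'b0': 77, 'id1': -16, 'c2': 24, 'b3': -50, 'u': 15}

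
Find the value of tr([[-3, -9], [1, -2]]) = -5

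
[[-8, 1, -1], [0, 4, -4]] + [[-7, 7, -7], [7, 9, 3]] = [[-15, 8, -8], [7, 13, -1]]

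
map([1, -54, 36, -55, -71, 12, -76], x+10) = 1+10=11, -54+10=-44, 36+10=46, -55+10=-45, -71+10=-61, 12+10=22, -76+10=-66
= [11, -44, 46, -45, -61, 22, -66]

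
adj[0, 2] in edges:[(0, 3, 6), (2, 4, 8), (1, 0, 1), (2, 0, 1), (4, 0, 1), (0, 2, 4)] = 4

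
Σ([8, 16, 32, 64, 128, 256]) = 504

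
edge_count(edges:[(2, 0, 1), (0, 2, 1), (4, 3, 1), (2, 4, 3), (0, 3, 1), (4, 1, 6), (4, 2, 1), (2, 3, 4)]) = 8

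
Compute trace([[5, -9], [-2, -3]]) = 2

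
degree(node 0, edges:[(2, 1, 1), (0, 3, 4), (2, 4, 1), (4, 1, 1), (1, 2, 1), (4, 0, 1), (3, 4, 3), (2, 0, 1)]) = 3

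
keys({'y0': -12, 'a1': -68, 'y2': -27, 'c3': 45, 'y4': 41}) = ['y0', 'a1', 'y2', 'c3', 'y4']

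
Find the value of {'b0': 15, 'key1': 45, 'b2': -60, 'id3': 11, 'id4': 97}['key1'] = 45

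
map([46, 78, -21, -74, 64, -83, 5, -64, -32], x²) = [2116, 6084, 441, 5476, 4096, 6889, 25, 4096, 1024]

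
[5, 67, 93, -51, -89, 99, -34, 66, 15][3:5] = [-51, -89]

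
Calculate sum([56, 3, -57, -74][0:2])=slice → [56, 3]
56 + 3
= 59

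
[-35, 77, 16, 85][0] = -35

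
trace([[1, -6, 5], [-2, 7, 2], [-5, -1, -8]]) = diagonal: 1 + 7 + (-8)
= 0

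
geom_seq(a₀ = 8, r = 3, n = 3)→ a_0 = 8*3^0 = 8
a_1 = 8*3^1 = 24
a_2 = 8*3^2 = 72
= [8, 24, 72]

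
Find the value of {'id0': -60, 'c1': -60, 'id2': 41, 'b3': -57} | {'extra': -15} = {'id0': -60, 'c1': -60, 'id2': 41, 'b3': -57, 'extra': -15}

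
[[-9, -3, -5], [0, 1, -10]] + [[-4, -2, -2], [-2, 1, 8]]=[[-13, -5, -7], [-2, 2, -2]]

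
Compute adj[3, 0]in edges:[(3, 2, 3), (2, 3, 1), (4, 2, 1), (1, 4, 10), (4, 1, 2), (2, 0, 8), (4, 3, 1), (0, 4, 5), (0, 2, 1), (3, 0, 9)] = 9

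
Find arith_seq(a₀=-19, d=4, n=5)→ a_0 = -19 + 0*4 = -19
a_1 = -19 + 1*4 = -15
a_2 = -19 + 2*4 = -11
...
= [-19, -15, -11, -7, -3]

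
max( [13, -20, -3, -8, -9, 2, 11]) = 13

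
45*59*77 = 204435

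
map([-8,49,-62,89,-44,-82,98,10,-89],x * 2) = -8*2=-16, 49*2=98, -62*2=-124, 89*2=178, -44*2=-88, -82*2=-164, 98*2=196, 10*2=20, -89*2=-178
= [-16, 98, -124, 178, -88, -164, 196, 20, -178]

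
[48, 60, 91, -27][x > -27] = keep x where x > -27: 48✓, 60✓, 91✓, -27✗
= [48, 60, 91]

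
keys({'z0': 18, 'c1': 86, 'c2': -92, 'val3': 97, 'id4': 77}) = ['z0', 'c1', 'c2', 'val3', 'id4']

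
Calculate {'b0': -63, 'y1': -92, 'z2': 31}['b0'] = -63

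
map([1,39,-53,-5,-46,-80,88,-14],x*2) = 1*2=2, 39*2=78, -53*2=-106, -5*2=-10, -46*2=-92, -80*2=-160, 88*2=176, -14*2=-28
= [2, 78, -106, -10, -92, -160, 176, -28]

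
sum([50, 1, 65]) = 50 + 1 + 65
= 116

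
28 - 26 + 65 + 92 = 159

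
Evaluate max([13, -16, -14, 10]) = 13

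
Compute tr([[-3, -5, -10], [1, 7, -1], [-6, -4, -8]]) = -4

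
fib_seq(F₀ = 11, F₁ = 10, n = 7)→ [11, 10, 21, 31, 52, 83, 135]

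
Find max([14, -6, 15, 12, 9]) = 15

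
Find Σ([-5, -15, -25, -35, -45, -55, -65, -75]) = (-5) + (-15) + (-25) + (-35) + (-45) + (-55) + (-65) + (-75)
= -320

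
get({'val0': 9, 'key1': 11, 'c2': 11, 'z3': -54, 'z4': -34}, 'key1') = 11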